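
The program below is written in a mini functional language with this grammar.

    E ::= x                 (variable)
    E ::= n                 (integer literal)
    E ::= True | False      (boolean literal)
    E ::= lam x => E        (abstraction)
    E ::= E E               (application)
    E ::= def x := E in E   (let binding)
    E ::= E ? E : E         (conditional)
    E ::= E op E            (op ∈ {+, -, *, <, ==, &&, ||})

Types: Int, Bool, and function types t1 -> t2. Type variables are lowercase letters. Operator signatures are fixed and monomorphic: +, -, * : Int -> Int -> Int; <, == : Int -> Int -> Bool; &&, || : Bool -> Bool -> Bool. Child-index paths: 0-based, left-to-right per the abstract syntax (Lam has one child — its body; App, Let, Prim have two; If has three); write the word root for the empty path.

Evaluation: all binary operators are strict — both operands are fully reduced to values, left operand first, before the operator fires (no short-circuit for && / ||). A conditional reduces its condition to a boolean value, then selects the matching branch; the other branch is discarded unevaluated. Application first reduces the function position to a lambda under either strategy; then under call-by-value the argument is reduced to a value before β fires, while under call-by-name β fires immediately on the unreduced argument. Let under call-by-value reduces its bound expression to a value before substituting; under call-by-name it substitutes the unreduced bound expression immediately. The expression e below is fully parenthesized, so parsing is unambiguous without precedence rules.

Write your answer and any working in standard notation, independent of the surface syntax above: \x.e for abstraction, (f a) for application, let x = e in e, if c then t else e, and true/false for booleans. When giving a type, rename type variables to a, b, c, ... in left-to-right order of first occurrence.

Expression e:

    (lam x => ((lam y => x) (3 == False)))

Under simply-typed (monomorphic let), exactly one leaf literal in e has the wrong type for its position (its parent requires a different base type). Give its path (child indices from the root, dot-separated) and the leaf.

Answer: 0.1.1 : false

Derivation:
x : a
\y._ : b -> a
  unify Int ~ Int
  unify Bool ~ Int
  FAIL: mismatch Bool ~ Int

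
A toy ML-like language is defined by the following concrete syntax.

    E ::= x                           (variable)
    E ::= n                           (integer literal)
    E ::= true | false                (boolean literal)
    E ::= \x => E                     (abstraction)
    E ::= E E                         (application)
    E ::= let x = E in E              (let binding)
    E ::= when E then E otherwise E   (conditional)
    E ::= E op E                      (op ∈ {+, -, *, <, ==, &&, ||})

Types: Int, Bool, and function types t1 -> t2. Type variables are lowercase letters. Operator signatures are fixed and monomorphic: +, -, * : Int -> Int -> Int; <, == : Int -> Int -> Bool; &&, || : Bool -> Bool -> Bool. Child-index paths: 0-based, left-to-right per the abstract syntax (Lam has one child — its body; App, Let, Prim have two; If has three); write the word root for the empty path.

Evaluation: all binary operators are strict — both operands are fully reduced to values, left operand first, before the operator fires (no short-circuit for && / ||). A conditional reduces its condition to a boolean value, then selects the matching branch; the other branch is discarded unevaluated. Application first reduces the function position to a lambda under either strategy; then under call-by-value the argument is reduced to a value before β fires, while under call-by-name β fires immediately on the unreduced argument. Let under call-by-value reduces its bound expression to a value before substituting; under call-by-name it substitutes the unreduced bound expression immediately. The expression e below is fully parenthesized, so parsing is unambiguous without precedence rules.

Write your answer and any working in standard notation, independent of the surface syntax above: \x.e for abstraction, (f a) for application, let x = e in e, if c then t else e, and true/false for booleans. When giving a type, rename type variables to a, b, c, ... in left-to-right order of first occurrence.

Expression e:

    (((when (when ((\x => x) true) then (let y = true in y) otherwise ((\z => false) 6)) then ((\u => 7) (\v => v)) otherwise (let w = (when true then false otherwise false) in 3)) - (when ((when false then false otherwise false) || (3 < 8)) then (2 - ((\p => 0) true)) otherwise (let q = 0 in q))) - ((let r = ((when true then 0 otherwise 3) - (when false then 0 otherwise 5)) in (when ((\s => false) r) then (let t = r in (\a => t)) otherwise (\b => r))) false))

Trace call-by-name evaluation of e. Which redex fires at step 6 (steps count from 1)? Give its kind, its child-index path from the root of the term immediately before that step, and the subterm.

Answer: if at 0.1.0.0 : (if false then false else false)

Derivation:
step 0: (((if (if ((\x.x) true) then (let y = true in y) else ((\z.false) 6)) then ((\u.7) (\v.v)) else (let w = (if true then false else false) in 3)) - (if ((if false then false else false) || (3 < 8)) then (2 - ((\p.0) true)) else (let q = 0 in q))) - ((let r = ((if true then 0 else 3) - (if false then 0 else 5)) in (if ((\s.false) r) then (let t = r in (\a.t)) else (\b.r))) false))
step 1: [beta@0.0.0.0] (((if (if true then (let y = true in y) else ((\z.false) 6)) then ((\u.7) (\v.v)) else (let w = (if true then false else false) in 3)) - (if ((if false then false else false) || (3 < 8)) then (2 - ((\p.0) true)) else (let q = 0 in q))) - ((let r = ((if true then 0 else 3) - (if false then 0 else 5)) in (if ((\s.false) r) then (let t = r in (\a.t)) else (\b.r))) false))
step 2: [if@0.0.0] (((if (let y = true in y) then ((\u.7) (\v.v)) else (let w = (if true then false else false) in 3)) - (if ((if false then false else false) || (3 < 8)) then (2 - ((\p.0) true)) else (let q = 0 in q))) - ((let r = ((if true then 0 else 3) - (if false then 0 else 5)) in (if ((\s.false) r) then (let t = r in (\a.t)) else (\b.r))) false))
step 3: [let@0.0.0] (((if true then ((\u.7) (\v.v)) else (let w = (if true then false else false) in 3)) - (if ((if false then false else false) || (3 < 8)) then (2 - ((\p.0) true)) else (let q = 0 in q))) - ((let r = ((if true then 0 else 3) - (if false then 0 else 5)) in (if ((\s.false) r) then (let t = r in (\a.t)) else (\b.r))) false))
step 4: [if@0.0] ((((\u.7) (\v.v)) - (if ((if false then false else false) || (3 < 8)) then (2 - ((\p.0) true)) else (let q = 0 in q))) - ((let r = ((if true then 0 else 3) - (if false then 0 else 5)) in (if ((\s.false) r) then (let t = r in (\a.t)) else (\b.r))) false))
step 5: [beta@0.0] ((7 - (if ((if false then false else false) || (3 < 8)) then (2 - ((\p.0) true)) else (let q = 0 in q))) - ((let r = ((if true then 0 else 3) - (if false then 0 else 5)) in (if ((\s.false) r) then (let t = r in (\a.t)) else (\b.r))) false))
step 6: [if@0.1.0.0] ((7 - (if (false || (3 < 8)) then (2 - ((\p.0) true)) else (let q = 0 in q))) - ((let r = ((if true then 0 else 3) - (if false then 0 else 5)) in (if ((\s.false) r) then (let t = r in (\a.t)) else (\b.r))) false))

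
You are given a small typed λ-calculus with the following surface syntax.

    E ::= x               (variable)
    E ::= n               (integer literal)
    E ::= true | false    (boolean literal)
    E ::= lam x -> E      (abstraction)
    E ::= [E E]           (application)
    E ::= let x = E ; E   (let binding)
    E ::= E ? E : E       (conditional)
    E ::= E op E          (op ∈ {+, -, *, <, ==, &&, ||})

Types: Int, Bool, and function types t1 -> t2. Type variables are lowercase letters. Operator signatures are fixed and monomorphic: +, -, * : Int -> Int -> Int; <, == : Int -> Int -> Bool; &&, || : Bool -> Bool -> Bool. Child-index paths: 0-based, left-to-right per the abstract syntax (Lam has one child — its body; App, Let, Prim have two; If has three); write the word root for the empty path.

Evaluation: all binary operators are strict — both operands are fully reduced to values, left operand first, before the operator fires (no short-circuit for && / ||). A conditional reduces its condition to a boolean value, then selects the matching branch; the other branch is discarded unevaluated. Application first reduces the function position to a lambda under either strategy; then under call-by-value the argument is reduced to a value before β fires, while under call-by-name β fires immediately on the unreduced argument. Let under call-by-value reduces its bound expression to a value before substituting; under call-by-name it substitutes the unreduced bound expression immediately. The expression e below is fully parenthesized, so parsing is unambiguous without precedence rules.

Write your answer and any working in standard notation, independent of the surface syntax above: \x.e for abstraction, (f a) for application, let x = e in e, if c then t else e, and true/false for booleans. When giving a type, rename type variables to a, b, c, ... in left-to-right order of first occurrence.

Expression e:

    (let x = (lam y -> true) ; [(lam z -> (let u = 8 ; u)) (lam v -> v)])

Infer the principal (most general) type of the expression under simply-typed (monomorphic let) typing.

Answer: Int

Trace:
\y._ : a -> Bool
let x : a -> Bool
let u : Int
u : Int
\z._ : b -> Int
v : c
\v._ : c -> c
  unify b -> Int ~ (c -> c) -> d
  unify b ~ c -> c
  unify Int ~ d
_ _ : Int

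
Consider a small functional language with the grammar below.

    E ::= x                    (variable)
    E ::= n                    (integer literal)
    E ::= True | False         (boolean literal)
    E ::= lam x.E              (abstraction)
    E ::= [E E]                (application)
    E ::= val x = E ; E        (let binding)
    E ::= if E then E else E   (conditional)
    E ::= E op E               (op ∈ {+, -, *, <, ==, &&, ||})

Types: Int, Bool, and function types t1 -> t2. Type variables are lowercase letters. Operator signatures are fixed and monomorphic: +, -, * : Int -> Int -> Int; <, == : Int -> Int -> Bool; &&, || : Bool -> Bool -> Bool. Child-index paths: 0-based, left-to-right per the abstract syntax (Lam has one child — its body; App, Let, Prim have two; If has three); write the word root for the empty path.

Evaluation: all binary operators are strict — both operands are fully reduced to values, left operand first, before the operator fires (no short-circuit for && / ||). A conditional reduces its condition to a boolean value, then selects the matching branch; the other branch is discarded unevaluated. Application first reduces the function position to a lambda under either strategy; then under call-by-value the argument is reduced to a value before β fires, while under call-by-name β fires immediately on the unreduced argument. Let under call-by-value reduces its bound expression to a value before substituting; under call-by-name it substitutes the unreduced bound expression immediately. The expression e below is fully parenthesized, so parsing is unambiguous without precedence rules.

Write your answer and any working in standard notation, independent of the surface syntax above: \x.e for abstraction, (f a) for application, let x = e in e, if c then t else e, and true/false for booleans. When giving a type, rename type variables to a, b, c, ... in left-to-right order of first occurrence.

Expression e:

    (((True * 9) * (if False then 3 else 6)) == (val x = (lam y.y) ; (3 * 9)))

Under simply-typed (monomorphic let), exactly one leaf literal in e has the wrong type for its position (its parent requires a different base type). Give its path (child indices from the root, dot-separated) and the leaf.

Working:
  unify Bool ~ Int
  FAIL: mismatch Bool ~ Int

Answer: 0.0.0 : true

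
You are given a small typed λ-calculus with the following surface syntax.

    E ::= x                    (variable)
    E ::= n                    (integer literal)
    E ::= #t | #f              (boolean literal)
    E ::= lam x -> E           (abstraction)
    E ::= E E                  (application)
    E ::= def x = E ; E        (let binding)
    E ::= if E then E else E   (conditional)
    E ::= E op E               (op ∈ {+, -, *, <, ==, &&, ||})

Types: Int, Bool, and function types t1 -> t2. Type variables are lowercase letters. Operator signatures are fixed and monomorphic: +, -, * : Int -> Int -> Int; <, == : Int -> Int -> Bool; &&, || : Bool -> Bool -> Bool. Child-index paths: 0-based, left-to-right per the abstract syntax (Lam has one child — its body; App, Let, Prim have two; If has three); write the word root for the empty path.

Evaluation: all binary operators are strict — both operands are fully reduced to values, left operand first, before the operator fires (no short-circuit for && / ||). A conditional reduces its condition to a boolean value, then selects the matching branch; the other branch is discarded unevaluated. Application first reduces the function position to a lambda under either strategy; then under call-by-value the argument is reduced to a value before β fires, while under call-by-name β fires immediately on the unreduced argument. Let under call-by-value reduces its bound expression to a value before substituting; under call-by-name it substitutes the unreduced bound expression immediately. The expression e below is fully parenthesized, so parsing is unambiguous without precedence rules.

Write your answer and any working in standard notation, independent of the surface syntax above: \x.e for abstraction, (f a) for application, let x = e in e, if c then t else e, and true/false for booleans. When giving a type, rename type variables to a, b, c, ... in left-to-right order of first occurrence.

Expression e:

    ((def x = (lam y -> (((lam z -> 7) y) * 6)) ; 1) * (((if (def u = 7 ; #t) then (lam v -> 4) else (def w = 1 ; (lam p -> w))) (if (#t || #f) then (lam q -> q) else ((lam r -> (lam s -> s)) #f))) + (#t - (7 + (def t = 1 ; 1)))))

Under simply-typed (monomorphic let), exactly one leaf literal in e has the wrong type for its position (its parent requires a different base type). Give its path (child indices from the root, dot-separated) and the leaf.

Answer: 1.1.0 : true

Trace:
\z._ : b -> Int
y : a
  unify b -> Int ~ a -> c
  unify b ~ a
  unify Int ~ c
_ _ : Int
  unify Int ~ Int
  unify Int ~ Int
\y._ : a -> Int
let x : a -> Int
  unify Int ~ Int
let u : Int
  unify Bool ~ Bool
\v._ : d -> Int
let w : Int
w : Int
\p._ : e -> Int
  unify d -> Int ~ e -> Int
  unify d ~ e
  unify Int ~ Int
  unify Bool ~ Bool
  unify Bool ~ Bool
  unify Bool ~ Bool
q : f
\q._ : f -> f
s : h
\s._ : h -> h
\r._ : g -> h -> h
  unify g -> h -> h ~ Bool -> i
  unify g ~ Bool
  unify h -> h ~ i
_ _ : h -> h
  unify f -> f ~ h -> h
  unify f ~ h
  unify h ~ h
  unify e -> Int ~ (h -> h) -> j
  unify e ~ h -> h
  unify Int ~ j
_ _ : Int
  unify Int ~ Int
  unify Bool ~ Int
  FAIL: mismatch Bool ~ Int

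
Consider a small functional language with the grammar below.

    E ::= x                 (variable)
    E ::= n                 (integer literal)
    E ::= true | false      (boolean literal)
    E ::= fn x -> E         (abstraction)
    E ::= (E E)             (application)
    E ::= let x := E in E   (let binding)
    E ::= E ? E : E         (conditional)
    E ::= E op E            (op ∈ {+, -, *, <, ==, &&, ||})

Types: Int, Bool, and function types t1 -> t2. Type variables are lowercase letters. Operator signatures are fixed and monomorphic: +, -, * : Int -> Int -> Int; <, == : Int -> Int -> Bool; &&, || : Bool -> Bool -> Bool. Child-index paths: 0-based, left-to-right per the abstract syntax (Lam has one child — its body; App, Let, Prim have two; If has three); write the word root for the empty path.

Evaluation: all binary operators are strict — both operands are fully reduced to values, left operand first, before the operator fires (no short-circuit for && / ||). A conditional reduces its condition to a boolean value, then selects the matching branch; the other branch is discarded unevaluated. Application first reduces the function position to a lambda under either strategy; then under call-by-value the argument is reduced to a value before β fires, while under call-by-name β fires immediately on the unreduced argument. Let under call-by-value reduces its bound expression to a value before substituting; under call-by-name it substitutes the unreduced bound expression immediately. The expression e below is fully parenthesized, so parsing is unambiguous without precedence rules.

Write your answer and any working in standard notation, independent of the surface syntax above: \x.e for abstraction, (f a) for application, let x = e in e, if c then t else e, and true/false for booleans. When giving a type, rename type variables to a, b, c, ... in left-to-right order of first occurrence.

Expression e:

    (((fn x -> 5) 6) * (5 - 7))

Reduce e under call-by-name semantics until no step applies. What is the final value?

Working:
step 0: (((\x.5) 6) * (5 - 7))
step 1: [beta@0] (5 * (5 - 7))
step 2: [delta@1] (5 * -2)
step 3: [delta@root] -10

Answer: -10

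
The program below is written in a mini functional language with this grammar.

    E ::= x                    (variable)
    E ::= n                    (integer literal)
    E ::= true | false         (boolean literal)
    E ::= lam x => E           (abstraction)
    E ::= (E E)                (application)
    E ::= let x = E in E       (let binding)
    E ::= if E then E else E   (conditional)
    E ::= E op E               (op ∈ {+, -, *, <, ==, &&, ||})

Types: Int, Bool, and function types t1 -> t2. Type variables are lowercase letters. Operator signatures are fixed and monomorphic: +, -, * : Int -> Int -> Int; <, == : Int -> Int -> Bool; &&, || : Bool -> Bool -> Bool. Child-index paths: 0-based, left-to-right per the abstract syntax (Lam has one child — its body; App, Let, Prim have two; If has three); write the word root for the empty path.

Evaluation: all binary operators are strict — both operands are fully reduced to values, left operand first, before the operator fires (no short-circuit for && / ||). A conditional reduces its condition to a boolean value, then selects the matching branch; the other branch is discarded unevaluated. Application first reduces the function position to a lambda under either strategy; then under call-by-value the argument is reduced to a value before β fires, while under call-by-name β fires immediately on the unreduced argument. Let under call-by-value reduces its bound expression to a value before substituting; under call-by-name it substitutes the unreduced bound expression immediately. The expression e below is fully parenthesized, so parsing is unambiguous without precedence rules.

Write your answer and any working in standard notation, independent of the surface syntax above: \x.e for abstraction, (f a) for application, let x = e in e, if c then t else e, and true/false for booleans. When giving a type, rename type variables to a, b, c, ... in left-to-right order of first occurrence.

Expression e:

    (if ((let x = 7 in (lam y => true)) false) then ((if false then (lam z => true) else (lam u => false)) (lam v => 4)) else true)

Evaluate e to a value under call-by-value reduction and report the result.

Trace:
step 0: (if ((let x = 7 in (\y.true)) false) then ((if false then (\z.true) else (\u.false)) (\v.4)) else true)
step 1: [let@0.0] (if ((\y.true) false) then ((if false then (\z.true) else (\u.false)) (\v.4)) else true)
step 2: [beta@0] (if true then ((if false then (\z.true) else (\u.false)) (\v.4)) else true)
step 3: [if@root] ((if false then (\z.true) else (\u.false)) (\v.4))
step 4: [if@0] ((\u.false) (\v.4))
step 5: [beta@root] false

Answer: false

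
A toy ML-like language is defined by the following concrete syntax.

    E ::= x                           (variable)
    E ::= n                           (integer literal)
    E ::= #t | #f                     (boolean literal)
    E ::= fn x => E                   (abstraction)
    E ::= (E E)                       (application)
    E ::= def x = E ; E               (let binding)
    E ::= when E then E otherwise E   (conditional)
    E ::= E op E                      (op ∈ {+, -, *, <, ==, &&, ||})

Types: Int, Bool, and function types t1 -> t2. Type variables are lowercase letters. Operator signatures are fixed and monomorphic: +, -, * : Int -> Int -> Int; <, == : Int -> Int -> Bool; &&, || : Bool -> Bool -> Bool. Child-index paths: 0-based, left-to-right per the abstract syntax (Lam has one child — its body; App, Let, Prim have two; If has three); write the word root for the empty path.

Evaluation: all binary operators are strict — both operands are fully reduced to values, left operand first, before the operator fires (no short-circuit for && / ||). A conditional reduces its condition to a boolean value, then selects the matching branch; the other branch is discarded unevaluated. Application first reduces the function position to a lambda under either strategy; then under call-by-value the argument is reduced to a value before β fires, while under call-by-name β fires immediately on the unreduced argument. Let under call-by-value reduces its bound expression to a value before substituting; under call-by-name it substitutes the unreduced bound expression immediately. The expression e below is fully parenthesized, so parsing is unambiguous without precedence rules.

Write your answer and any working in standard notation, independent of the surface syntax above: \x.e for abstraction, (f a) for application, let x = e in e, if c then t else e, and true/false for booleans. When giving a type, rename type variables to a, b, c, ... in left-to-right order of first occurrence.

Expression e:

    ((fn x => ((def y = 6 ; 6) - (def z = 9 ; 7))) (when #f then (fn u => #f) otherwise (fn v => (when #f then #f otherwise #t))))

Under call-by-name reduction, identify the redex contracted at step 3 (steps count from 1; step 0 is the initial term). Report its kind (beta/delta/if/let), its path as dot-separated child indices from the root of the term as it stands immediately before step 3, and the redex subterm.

Answer: let at 1 : (let z = 9 in 7)

Working:
step 0: ((\x.((let y = 6 in 6) - (let z = 9 in 7))) (if false then (\u.false) else (\v.(if false then false else true))))
step 1: [beta@root] ((let y = 6 in 6) - (let z = 9 in 7))
step 2: [let@0] (6 - (let z = 9 in 7))
step 3: [let@1] (6 - 7)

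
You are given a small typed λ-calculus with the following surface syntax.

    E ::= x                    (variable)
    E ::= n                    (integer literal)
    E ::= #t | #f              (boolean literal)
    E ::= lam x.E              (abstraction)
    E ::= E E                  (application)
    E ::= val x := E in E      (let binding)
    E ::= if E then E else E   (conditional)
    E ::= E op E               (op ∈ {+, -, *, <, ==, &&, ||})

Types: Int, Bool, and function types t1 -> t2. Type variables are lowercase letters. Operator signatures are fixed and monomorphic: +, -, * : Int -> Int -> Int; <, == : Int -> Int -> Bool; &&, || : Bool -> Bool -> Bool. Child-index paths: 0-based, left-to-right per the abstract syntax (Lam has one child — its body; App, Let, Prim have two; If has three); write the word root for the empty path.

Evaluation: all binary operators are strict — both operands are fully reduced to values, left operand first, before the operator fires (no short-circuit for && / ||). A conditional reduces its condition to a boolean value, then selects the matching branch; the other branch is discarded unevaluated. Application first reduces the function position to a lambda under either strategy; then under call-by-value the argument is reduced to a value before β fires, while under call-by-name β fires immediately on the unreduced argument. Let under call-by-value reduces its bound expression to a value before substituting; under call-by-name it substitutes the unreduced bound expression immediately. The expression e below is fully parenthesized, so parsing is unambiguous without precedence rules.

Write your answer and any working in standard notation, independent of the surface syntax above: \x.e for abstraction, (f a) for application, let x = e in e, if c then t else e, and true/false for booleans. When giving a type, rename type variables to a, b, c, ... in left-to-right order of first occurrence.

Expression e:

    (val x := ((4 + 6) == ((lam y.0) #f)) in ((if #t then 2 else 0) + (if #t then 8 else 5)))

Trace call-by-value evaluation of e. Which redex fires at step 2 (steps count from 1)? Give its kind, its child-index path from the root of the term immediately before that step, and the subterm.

Answer: beta at 0.1 : ((\y.0) false)

Trace:
step 0: (let x = ((4 + 6) == ((\y.0) false)) in ((if true then 2 else 0) + (if true then 8 else 5)))
step 1: [delta@0.0] (let x = (10 == ((\y.0) false)) in ((if true then 2 else 0) + (if true then 8 else 5)))
step 2: [beta@0.1] (let x = (10 == 0) in ((if true then 2 else 0) + (if true then 8 else 5)))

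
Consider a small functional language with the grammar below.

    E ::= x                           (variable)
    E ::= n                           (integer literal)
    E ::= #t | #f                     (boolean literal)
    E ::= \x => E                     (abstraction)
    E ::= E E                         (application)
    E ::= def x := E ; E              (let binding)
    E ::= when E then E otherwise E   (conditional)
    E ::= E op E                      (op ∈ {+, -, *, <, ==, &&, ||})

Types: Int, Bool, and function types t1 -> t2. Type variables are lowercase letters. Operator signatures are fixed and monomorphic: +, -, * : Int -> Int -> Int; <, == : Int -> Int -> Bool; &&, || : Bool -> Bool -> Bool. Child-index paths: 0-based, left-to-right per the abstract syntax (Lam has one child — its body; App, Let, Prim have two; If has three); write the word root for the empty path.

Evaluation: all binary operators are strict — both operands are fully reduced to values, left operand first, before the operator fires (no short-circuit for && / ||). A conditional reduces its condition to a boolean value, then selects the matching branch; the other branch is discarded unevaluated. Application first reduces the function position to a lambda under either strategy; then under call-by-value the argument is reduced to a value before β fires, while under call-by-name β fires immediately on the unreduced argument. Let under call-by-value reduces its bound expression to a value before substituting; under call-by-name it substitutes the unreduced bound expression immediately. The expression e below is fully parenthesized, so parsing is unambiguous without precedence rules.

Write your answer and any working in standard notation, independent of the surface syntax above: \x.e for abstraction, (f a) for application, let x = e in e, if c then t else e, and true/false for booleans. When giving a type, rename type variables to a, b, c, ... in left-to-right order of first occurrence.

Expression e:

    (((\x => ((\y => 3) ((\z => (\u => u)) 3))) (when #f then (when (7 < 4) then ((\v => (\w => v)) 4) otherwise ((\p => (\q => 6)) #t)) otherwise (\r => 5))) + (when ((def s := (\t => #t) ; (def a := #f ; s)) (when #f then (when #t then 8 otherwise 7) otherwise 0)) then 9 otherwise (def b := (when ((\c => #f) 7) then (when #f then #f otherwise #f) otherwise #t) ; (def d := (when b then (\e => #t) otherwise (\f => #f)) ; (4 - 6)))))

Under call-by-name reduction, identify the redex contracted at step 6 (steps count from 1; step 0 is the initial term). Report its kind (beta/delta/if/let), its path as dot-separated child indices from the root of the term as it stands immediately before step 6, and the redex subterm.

Derivation:
step 0: (((\x.((\y.3) ((\z.(\u.u)) 3))) (if false then (if (7 < 4) then ((\v.(\w.v)) 4) else ((\p.(\q.6)) true)) else (\r.5))) + (if ((let s = (\t.true) in (let a = false in s)) (if false then (if true then 8 else 7) else 0)) then 9 else (let b = (if ((\c.false) 7) then (if false then false else false) else true) in (let d = (if b then (\e.true) else (\f.false)) in (4 - 6)))))
step 1: [beta@0] (((\y.3) ((\z.(\u.u)) 3)) + (if ((let s = (\t.true) in (let a = false in s)) (if false then (if true then 8 else 7) else 0)) then 9 else (let b = (if ((\c.false) 7) then (if false then false else false) else true) in (let d = (if b then (\e.true) else (\f.false)) in (4 - 6)))))
step 2: [beta@0] (3 + (if ((let s = (\t.true) in (let a = false in s)) (if false then (if true then 8 else 7) else 0)) then 9 else (let b = (if ((\c.false) 7) then (if false then false else false) else true) in (let d = (if b then (\e.true) else (\f.false)) in (4 - 6)))))
step 3: [let@1.0.0] (3 + (if ((let a = false in (\t.true)) (if false then (if true then 8 else 7) else 0)) then 9 else (let b = (if ((\c.false) 7) then (if false then false else false) else true) in (let d = (if b then (\e.true) else (\f.false)) in (4 - 6)))))
step 4: [let@1.0.0] (3 + (if ((\t.true) (if false then (if true then 8 else 7) else 0)) then 9 else (let b = (if ((\c.false) 7) then (if false then false else false) else true) in (let d = (if b then (\e.true) else (\f.false)) in (4 - 6)))))
step 5: [beta@1.0] (3 + (if true then 9 else (let b = (if ((\c.false) 7) then (if false then false else false) else true) in (let d = (if b then (\e.true) else (\f.false)) in (4 - 6)))))
step 6: [if@1] (3 + 9)

Answer: if at 1 : (if true then 9 else (let b = (if ((\c.false) 7) then (if false then false else false) else true) in (let d = (if b then (\e.true) else (\f.false)) in (4 - 6))))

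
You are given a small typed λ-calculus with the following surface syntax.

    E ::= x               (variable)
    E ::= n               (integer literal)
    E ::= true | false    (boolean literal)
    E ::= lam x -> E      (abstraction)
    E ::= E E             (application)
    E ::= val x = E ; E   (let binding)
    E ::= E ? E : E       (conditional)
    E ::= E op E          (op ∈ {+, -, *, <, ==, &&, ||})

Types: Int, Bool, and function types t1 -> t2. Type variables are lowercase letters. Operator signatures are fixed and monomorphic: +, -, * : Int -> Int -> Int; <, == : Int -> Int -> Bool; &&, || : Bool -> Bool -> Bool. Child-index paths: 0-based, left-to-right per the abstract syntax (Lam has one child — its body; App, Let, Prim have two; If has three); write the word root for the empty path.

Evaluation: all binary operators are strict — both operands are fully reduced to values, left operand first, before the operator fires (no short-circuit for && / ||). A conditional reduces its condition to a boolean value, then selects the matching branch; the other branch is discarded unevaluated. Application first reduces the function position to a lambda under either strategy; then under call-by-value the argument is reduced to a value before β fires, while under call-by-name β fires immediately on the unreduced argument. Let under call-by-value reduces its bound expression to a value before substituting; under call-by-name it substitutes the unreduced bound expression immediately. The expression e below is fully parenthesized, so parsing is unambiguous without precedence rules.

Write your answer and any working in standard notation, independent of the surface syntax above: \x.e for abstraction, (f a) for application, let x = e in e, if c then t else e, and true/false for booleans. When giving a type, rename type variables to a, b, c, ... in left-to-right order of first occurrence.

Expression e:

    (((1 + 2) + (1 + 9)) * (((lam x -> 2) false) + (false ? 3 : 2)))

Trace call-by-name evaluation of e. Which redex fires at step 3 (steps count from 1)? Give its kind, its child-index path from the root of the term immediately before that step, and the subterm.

Answer: delta at 0 : (3 + 10)

Derivation:
step 0: (((1 + 2) + (1 + 9)) * (((\x.2) false) + (if false then 3 else 2)))
step 1: [delta@0.0] ((3 + (1 + 9)) * (((\x.2) false) + (if false then 3 else 2)))
step 2: [delta@0.1] ((3 + 10) * (((\x.2) false) + (if false then 3 else 2)))
step 3: [delta@0] (13 * (((\x.2) false) + (if false then 3 else 2)))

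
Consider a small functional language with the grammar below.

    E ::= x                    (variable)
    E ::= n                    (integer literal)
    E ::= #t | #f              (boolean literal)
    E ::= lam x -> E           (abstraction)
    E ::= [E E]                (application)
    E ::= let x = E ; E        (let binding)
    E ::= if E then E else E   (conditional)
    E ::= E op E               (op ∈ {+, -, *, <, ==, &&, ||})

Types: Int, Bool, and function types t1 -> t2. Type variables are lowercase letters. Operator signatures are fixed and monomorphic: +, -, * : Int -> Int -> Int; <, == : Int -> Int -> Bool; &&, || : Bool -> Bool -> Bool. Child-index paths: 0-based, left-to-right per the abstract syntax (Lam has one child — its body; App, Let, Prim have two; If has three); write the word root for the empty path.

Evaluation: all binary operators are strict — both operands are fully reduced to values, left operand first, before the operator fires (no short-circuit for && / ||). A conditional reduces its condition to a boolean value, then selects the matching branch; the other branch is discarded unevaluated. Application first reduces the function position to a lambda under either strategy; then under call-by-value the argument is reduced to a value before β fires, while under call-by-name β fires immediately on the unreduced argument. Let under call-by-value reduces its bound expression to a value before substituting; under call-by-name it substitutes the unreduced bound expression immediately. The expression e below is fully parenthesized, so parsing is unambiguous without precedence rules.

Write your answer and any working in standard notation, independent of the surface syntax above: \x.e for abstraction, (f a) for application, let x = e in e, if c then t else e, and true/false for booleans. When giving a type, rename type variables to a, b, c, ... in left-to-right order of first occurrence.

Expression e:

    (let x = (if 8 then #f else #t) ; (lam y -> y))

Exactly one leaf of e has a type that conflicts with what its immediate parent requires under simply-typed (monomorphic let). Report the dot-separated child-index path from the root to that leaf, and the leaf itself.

Answer: 0.0 : 8

Working:
  unify Int ~ Bool
  FAIL: mismatch Int ~ Bool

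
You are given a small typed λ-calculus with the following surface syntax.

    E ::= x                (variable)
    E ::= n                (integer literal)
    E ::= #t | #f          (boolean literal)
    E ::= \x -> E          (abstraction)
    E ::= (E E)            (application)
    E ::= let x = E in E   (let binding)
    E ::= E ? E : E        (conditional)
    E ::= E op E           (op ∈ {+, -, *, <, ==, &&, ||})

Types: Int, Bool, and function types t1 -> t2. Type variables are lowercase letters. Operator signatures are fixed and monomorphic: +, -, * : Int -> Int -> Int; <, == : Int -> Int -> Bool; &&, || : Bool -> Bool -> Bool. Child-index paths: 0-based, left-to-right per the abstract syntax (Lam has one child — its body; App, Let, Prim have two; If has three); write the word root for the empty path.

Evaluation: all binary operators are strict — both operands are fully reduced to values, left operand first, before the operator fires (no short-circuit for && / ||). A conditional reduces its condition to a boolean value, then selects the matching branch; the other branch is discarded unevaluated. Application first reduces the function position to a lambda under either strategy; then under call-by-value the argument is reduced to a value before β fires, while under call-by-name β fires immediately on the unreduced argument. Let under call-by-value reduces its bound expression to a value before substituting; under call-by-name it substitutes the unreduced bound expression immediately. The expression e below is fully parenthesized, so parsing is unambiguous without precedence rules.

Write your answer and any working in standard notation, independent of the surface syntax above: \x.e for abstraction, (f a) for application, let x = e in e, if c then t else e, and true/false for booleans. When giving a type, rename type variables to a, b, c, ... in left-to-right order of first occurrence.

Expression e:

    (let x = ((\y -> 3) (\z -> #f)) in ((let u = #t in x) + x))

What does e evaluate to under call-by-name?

Trace:
step 0: (let x = ((\y.3) (\z.false)) in ((let u = true in x) + x))
step 1: [let@root] ((let u = true in ((\y.3) (\z.false))) + ((\y.3) (\z.false)))
step 2: [let@0] (((\y.3) (\z.false)) + ((\y.3) (\z.false)))
step 3: [beta@0] (3 + ((\y.3) (\z.false)))
step 4: [beta@1] (3 + 3)
step 5: [delta@root] 6

Answer: 6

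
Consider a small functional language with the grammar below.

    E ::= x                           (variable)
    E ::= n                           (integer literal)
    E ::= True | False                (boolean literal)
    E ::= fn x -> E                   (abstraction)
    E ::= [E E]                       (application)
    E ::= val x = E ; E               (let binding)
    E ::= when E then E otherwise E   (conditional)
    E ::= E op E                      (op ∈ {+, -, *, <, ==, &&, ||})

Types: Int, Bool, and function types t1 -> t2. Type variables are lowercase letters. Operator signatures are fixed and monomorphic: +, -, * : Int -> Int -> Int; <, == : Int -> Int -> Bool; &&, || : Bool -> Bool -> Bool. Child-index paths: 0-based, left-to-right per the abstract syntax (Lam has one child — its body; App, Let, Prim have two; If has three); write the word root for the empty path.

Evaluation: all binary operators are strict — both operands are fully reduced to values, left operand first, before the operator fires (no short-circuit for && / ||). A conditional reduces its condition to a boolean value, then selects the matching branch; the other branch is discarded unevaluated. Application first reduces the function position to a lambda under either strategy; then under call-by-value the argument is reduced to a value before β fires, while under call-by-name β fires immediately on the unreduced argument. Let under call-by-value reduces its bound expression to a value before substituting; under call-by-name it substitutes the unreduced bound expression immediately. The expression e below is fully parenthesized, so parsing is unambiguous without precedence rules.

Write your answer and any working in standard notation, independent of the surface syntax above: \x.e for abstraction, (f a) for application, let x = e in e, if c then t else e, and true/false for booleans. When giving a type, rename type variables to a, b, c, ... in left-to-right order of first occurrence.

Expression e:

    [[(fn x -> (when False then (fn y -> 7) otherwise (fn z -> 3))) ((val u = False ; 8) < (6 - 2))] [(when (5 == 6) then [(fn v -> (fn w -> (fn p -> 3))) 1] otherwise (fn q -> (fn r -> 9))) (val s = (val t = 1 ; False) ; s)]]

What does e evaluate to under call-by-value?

Derivation:
step 0: (((\x.(if false then (\y.7) else (\z.3))) ((let u = false in 8) < (6 - 2))) ((if (5 == 6) then ((\v.(\w.(\p.3))) 1) else (\q.(\r.9))) (let s = (let t = 1 in false) in s)))
step 1: [let@0.1.0] (((\x.(if false then (\y.7) else (\z.3))) (8 < (6 - 2))) ((if (5 == 6) then ((\v.(\w.(\p.3))) 1) else (\q.(\r.9))) (let s = (let t = 1 in false) in s)))
step 2: [delta@0.1.1] (((\x.(if false then (\y.7) else (\z.3))) (8 < 4)) ((if (5 == 6) then ((\v.(\w.(\p.3))) 1) else (\q.(\r.9))) (let s = (let t = 1 in false) in s)))
step 3: [delta@0.1] (((\x.(if false then (\y.7) else (\z.3))) false) ((if (5 == 6) then ((\v.(\w.(\p.3))) 1) else (\q.(\r.9))) (let s = (let t = 1 in false) in s)))
step 4: [beta@0] ((if false then (\y.7) else (\z.3)) ((if (5 == 6) then ((\v.(\w.(\p.3))) 1) else (\q.(\r.9))) (let s = (let t = 1 in false) in s)))
step 5: [if@0] ((\z.3) ((if (5 == 6) then ((\v.(\w.(\p.3))) 1) else (\q.(\r.9))) (let s = (let t = 1 in false) in s)))
step 6: [delta@1.0.0] ((\z.3) ((if false then ((\v.(\w.(\p.3))) 1) else (\q.(\r.9))) (let s = (let t = 1 in false) in s)))
step 7: [if@1.0] ((\z.3) ((\q.(\r.9)) (let s = (let t = 1 in false) in s)))
step 8: [let@1.1.0] ((\z.3) ((\q.(\r.9)) (let s = false in s)))
step 9: [let@1.1] ((\z.3) ((\q.(\r.9)) false))
step 10: [beta@1] ((\z.3) (\r.9))
step 11: [beta@root] 3

Answer: 3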